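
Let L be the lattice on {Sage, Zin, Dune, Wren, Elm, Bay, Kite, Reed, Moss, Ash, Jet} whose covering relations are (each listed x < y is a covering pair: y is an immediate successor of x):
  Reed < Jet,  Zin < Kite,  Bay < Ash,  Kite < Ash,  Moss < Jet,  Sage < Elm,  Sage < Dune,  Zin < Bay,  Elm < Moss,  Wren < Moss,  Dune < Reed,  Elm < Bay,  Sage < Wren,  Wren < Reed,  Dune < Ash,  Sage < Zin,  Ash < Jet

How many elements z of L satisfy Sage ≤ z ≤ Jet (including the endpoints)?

11

The interval [Sage, Jet] = {Ash, Bay, Dune, Elm, Jet, Kite, Moss, Reed, Sage, Wren, Zin}, which has 11 elements.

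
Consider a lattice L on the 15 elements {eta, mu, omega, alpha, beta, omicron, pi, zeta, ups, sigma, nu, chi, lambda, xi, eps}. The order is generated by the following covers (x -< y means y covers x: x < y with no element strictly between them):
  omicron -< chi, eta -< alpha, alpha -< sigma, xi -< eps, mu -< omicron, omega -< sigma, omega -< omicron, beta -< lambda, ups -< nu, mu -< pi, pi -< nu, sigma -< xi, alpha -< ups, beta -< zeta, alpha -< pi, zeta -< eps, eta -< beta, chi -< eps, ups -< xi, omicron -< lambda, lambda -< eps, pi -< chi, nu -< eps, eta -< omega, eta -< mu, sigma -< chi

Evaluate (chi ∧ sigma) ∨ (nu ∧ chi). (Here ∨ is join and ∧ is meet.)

chi ∧ sigma = sigma
nu ∧ chi = pi
sigma ∨ pi = chi

chi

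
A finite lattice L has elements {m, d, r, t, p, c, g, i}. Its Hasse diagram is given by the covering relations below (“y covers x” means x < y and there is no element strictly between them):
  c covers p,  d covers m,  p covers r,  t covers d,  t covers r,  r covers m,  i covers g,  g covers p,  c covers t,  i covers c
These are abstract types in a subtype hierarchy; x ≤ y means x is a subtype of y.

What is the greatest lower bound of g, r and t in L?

Common lower bounds of {g, r, t}: m, r.
The greatest among these is r.

r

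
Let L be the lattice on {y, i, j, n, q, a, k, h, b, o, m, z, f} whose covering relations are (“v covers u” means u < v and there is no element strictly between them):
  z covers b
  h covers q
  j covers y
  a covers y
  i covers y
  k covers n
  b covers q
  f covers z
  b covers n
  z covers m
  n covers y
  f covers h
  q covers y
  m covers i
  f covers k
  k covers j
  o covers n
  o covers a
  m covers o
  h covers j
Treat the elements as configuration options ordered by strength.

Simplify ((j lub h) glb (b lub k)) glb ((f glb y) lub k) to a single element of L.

j ∨ h = h
b ∨ k = f
h ∧ f = h
f ∧ y = y
y ∨ k = k
h ∧ k = j

j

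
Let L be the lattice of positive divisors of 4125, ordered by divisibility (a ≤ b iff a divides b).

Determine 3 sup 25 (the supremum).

Common upper bounds of {3, 25}: 375, 4125, 75, 825.
The least among these is 75.

75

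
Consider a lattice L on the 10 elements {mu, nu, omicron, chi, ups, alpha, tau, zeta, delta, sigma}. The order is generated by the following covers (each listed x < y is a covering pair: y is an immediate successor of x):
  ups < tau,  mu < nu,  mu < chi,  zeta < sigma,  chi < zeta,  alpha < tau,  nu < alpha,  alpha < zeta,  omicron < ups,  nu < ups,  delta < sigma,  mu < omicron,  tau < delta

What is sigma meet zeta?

zeta

Common lower bounds of {sigma, zeta}: alpha, chi, mu, nu, zeta.
The greatest among these is zeta.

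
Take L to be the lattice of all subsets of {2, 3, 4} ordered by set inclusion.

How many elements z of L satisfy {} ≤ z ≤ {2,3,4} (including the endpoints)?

8

The interval [{}, {2,3,4}] = {{2,3,4}, {2,3}, {2,4}, {2}, {3,4}, {3}, {4}, {}}, which has 8 elements.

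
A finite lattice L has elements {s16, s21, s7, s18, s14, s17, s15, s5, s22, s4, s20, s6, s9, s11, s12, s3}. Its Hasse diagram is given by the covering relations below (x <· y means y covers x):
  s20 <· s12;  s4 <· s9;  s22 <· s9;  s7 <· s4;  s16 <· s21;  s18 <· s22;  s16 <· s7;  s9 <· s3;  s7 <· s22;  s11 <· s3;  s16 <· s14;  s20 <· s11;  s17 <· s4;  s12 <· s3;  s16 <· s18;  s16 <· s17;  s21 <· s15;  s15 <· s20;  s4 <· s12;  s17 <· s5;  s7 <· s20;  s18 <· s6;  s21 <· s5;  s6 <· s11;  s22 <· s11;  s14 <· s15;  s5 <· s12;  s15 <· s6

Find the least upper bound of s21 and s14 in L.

s15

Common upper bounds of {s21, s14}: s11, s12, s15, s20, s3, s6.
The least among these is s15.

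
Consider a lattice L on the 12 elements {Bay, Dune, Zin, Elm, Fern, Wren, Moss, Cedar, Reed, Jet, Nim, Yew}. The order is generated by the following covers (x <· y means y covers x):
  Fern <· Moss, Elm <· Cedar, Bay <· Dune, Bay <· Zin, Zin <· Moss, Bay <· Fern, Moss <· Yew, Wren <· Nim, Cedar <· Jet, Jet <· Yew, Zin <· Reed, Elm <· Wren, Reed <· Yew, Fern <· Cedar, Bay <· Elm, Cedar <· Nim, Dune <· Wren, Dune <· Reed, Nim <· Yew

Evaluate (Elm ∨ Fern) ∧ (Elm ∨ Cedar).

Elm ∨ Fern = Cedar
Elm ∨ Cedar = Cedar
Cedar ∧ Cedar = Cedar

Cedar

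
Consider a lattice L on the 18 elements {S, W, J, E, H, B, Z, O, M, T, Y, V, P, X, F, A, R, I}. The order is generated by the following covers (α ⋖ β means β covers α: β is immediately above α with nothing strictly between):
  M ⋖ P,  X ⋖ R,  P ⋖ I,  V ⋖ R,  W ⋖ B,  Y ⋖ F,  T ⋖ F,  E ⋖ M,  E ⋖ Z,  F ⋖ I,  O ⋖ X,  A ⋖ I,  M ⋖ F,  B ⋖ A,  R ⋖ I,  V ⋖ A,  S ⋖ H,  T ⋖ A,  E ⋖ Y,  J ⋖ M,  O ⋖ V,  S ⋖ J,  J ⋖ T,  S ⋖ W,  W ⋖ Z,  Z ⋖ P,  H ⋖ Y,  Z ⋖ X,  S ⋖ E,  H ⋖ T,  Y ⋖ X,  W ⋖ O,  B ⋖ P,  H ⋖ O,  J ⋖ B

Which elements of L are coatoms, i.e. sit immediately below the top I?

The coatoms are exactly the elements covered by I: A, F, P, R.

A, F, P, R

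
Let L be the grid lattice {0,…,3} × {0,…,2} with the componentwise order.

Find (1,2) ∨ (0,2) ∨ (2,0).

In a product of chains, the join is componentwise max, giving (2,2).

(2,2)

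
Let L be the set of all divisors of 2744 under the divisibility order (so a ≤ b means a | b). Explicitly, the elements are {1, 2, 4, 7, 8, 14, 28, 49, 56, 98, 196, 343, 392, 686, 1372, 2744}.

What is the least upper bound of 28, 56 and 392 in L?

392

In the divisibility order, the join is the least common multiple: lcm(28, 56, 392) = 392.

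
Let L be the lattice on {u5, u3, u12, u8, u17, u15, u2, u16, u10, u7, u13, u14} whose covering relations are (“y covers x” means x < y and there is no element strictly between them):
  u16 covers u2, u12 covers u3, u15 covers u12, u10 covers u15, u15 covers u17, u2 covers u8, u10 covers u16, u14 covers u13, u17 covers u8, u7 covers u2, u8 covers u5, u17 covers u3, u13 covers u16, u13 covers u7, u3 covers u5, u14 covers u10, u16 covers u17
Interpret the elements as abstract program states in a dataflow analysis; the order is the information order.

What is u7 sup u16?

u13

Common upper bounds of {u7, u16}: u13, u14.
The least among these is u13.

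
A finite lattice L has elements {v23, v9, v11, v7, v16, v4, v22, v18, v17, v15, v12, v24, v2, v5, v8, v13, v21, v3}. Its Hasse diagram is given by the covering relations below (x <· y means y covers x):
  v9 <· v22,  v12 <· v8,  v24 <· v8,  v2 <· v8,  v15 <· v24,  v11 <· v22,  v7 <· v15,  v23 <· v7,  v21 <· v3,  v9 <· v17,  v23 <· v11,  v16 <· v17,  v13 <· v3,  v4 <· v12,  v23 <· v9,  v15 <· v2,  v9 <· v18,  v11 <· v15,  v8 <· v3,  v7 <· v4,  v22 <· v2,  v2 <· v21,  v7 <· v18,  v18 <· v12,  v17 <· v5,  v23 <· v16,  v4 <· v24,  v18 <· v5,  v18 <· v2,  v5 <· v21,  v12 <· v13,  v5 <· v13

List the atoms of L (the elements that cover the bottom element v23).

v11, v16, v7, v9

The atoms are exactly the elements that cover v23: v11, v16, v7, v9.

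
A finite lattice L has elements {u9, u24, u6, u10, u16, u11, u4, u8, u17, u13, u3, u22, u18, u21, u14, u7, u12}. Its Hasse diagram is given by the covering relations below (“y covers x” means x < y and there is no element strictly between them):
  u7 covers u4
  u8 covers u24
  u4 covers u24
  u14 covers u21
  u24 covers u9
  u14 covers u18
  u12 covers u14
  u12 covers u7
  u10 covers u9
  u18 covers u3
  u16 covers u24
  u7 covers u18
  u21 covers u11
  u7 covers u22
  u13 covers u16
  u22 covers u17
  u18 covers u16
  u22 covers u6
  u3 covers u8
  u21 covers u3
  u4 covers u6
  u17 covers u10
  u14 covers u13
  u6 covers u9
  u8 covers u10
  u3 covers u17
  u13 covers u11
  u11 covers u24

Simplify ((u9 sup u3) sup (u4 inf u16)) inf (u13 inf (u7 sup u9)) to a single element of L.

u24

u9 ∨ u3 = u3
u4 ∧ u16 = u24
u3 ∨ u24 = u3
u7 ∨ u9 = u7
u13 ∧ u7 = u16
u3 ∧ u16 = u24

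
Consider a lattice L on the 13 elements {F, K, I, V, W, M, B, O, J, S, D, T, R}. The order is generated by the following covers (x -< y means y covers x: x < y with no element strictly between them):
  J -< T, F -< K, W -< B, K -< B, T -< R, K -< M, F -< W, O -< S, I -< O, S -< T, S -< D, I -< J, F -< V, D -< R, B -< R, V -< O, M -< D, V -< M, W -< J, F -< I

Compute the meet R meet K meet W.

F

Common lower bounds of {R, K, W}: F.
The greatest among these is F.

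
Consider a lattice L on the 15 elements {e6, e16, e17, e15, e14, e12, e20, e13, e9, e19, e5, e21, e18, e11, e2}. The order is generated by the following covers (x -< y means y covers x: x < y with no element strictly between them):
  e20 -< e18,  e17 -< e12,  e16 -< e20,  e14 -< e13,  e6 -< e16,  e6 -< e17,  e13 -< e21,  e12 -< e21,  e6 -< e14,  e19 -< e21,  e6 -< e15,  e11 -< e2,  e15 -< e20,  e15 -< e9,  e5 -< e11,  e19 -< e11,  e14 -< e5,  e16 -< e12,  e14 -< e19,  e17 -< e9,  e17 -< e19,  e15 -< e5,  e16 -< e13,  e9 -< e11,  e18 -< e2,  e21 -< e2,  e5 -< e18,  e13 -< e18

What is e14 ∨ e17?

Common upper bounds of {e14, e17}: e11, e19, e2, e21.
The least among these is e19.

e19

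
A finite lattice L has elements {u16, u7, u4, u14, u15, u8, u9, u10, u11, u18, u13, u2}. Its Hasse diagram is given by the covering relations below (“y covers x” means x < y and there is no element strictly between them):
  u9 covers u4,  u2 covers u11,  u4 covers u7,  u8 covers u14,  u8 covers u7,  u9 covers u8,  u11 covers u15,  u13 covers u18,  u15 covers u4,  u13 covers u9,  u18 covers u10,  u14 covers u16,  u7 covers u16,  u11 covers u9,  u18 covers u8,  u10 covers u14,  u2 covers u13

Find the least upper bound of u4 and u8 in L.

u9

Common upper bounds of {u4, u8}: u11, u13, u2, u9.
The least among these is u9.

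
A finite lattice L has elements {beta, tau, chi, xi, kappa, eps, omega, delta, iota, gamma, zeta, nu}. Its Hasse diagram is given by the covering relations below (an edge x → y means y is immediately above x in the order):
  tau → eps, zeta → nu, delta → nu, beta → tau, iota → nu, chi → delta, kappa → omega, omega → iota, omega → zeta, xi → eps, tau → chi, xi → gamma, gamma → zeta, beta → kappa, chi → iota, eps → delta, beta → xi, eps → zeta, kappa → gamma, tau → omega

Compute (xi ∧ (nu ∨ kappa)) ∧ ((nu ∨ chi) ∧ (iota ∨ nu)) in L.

nu ∨ kappa = nu
xi ∧ nu = xi
nu ∨ chi = nu
iota ∨ nu = nu
nu ∧ nu = nu
xi ∧ nu = xi

xi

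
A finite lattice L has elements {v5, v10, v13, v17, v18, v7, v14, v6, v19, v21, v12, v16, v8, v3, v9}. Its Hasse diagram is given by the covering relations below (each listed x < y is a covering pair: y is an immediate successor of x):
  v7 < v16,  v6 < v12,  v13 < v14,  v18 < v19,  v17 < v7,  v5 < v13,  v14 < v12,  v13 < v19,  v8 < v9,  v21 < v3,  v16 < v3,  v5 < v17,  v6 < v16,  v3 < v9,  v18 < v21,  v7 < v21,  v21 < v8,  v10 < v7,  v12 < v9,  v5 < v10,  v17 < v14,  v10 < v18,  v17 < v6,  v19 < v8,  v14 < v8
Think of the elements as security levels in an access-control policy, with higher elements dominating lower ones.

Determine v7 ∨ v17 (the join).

Common upper bounds of {v7, v17}: v16, v21, v3, v7, v8, v9.
The least among these is v7.

v7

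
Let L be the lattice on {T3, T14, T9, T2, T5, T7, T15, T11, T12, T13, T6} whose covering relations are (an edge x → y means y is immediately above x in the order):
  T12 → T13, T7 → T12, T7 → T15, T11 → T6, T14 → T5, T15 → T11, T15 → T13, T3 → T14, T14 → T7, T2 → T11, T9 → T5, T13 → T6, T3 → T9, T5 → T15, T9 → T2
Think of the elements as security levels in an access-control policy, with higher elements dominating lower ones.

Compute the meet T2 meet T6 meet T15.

Common lower bounds of {T2, T6, T15}: T3, T9.
The greatest among these is T9.

T9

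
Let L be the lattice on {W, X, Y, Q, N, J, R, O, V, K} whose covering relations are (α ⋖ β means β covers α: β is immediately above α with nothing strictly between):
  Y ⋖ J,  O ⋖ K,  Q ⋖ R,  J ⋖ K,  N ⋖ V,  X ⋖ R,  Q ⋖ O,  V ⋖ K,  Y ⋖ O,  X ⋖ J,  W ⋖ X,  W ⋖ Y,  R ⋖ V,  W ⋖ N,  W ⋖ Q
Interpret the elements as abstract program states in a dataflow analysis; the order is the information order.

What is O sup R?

K

Common upper bounds of {O, R}: K.
The least among these is K.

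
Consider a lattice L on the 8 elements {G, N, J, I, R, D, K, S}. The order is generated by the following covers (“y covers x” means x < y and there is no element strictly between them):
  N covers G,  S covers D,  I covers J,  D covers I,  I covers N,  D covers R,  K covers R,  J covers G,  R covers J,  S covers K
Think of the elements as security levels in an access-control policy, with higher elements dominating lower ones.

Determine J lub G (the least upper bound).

J

Common upper bounds of {J, G}: D, I, J, K, R, S.
The least among these is J.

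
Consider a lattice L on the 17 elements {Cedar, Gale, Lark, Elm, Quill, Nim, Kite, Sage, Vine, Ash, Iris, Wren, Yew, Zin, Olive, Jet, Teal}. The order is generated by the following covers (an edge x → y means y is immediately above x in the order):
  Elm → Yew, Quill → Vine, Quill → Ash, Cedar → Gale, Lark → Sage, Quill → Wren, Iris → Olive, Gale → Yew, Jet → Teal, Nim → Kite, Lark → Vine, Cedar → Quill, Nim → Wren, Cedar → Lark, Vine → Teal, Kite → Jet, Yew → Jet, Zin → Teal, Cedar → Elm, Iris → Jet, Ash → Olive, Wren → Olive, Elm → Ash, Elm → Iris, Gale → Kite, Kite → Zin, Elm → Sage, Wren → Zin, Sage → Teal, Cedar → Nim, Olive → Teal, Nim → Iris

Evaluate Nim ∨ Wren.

Wren

Nim ∨ Wren = Wren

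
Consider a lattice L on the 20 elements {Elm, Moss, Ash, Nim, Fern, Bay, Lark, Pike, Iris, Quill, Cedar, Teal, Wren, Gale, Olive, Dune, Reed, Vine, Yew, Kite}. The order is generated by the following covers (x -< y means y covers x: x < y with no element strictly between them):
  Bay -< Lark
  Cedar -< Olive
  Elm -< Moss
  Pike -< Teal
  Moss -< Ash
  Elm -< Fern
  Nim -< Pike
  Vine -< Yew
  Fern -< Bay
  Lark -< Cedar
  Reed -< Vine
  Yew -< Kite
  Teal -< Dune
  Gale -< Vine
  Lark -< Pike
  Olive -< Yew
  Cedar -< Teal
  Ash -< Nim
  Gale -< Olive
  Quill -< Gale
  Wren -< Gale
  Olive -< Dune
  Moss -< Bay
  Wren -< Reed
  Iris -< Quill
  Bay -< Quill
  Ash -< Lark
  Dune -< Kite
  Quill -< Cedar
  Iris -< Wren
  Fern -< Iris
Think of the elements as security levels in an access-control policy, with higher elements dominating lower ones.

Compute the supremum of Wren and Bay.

Common upper bounds of {Wren, Bay}: Dune, Gale, Kite, Olive, Vine, Yew.
The least among these is Gale.

Gale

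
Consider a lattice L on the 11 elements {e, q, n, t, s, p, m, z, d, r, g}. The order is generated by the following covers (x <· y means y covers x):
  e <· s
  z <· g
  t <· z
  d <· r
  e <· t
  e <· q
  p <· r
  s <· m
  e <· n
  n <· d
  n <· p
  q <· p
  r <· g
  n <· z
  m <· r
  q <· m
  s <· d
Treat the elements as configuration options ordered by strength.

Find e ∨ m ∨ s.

m

Common upper bounds of {e, m, s}: g, m, r.
The least among these is m.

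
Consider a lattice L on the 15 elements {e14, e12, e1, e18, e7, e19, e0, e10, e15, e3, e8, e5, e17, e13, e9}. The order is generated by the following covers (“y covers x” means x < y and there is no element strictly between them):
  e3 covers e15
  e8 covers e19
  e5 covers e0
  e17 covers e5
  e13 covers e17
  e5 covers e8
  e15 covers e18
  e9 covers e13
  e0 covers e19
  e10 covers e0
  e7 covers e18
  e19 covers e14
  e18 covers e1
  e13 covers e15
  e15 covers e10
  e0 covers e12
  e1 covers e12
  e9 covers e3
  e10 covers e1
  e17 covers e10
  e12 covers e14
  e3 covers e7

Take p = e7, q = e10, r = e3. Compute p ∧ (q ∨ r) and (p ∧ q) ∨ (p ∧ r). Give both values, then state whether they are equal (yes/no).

e7; e7; yes

q ∨ r = e3, so p ∧ (q ∨ r) = e7 ∧ e3 = e7.
p ∧ q = e1 and p ∧ r = e7, so (p ∧ q) ∨ (p ∧ r) = e1 ∨ e7 = e7.
Equal: yes.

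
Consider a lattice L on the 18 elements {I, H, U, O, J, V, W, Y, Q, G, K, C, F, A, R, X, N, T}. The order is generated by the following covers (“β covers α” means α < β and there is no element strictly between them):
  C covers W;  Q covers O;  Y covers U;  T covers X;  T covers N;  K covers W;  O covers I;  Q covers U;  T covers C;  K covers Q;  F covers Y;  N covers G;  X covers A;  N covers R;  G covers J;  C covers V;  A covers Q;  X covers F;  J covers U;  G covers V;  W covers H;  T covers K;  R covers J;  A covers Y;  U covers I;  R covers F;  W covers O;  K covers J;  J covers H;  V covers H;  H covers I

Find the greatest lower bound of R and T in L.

Common lower bounds of {R, T}: F, H, I, J, R, U, Y.
The greatest among these is R.

R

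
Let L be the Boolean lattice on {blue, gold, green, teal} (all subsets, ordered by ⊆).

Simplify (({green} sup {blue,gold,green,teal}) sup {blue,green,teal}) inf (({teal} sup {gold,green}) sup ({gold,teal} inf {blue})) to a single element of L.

{green} ∨ {blue,gold,green,teal} = {blue,gold,green,teal}
{blue,gold,green,teal} ∨ {blue,green,teal} = {blue,gold,green,teal}
{teal} ∨ {gold,green} = {gold,green,teal}
{gold,teal} ∧ {blue} = ∅
{gold,green,teal} ∨ ∅ = {gold,green,teal}
{blue,gold,green,teal} ∧ {gold,green,teal} = {gold,green,teal}

{gold,green,teal}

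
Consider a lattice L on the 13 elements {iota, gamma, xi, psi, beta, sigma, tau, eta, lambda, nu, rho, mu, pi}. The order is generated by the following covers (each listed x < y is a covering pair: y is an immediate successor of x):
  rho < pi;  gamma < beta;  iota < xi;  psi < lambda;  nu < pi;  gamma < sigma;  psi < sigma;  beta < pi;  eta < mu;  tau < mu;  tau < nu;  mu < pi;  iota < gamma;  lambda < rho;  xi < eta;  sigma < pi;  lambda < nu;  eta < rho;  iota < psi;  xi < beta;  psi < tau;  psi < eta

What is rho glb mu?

eta

Common lower bounds of {rho, mu}: eta, iota, psi, xi.
The greatest among these is eta.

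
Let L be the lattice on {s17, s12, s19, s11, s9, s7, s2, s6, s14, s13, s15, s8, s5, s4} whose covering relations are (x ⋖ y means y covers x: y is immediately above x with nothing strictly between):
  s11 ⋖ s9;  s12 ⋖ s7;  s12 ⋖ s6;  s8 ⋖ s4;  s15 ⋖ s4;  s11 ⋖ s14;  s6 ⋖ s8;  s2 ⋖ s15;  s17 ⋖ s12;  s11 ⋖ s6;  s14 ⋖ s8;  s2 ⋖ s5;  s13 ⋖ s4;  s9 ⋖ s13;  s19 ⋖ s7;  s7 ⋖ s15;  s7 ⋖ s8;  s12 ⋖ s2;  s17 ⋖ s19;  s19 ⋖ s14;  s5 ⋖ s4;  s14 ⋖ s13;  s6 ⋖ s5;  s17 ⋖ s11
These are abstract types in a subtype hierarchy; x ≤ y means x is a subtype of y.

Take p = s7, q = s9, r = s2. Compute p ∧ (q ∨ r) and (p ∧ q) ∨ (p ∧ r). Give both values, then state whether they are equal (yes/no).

s7; s12; no

q ∨ r = s4, so p ∧ (q ∨ r) = s7 ∧ s4 = s7.
p ∧ q = s17 and p ∧ r = s12, so (p ∧ q) ∨ (p ∧ r) = s17 ∨ s12 = s12.
Equal: no.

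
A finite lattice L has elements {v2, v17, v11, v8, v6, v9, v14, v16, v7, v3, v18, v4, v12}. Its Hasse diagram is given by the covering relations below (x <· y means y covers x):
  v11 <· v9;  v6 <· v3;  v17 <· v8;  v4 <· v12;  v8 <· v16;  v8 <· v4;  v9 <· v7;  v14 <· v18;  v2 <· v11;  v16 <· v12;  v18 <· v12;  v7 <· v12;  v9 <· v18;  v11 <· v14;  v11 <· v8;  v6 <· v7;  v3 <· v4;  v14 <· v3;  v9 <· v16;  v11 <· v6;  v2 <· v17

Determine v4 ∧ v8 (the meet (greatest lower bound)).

v8

Common lower bounds of {v4, v8}: v11, v17, v2, v8.
The greatest among these is v8.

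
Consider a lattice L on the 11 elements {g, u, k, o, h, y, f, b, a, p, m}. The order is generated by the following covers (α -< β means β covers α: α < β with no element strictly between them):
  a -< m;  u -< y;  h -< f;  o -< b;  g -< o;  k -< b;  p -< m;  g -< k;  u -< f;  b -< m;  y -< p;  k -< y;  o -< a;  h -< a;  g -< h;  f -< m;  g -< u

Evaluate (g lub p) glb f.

u

g ∨ p = p
p ∧ f = u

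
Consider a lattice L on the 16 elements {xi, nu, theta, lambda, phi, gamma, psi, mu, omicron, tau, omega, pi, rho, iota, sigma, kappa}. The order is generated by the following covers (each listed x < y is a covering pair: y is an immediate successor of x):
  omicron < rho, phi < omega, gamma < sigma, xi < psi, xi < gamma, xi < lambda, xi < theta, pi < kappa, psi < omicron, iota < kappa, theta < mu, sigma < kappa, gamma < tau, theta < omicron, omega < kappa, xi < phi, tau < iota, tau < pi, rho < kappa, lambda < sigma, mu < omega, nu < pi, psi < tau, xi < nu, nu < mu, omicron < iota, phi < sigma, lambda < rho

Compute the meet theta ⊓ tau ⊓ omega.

xi

Common lower bounds of {theta, tau, omega}: xi.
The greatest among these is xi.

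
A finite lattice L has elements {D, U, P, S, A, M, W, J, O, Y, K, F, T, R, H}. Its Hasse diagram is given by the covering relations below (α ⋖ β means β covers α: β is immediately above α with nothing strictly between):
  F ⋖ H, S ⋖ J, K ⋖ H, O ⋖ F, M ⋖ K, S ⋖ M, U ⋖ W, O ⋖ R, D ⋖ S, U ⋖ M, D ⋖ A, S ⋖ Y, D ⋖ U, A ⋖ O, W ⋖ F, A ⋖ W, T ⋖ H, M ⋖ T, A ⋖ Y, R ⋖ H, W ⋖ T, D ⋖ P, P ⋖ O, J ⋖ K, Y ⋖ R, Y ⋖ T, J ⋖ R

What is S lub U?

M

Common upper bounds of {S, U}: H, K, M, T.
The least among these is M.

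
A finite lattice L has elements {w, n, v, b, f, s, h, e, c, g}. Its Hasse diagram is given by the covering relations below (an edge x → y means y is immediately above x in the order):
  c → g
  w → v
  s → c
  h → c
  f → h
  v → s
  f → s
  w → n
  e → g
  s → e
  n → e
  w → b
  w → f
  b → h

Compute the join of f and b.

Common upper bounds of {f, b}: c, g, h.
The least among these is h.

h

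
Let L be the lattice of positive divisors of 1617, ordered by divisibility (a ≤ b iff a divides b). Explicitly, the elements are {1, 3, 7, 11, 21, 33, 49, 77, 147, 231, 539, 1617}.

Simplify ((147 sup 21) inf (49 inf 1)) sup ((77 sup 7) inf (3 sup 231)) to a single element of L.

147 ∨ 21 = 147
49 ∧ 1 = 1
147 ∧ 1 = 1
77 ∨ 7 = 77
3 ∨ 231 = 231
77 ∧ 231 = 77
1 ∨ 77 = 77

77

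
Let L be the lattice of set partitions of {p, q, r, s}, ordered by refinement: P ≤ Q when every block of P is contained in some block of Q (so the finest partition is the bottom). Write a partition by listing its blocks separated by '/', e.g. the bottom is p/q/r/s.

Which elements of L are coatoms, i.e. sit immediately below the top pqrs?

p/qrs, pq/rs, pqr/s, pqs/r, pr/qs, prs/q, ps/qr

The coatoms are exactly the elements covered by pqrs: p/qrs, pq/rs, pqr/s, pqs/r, pr/qs, prs/q, ps/qr.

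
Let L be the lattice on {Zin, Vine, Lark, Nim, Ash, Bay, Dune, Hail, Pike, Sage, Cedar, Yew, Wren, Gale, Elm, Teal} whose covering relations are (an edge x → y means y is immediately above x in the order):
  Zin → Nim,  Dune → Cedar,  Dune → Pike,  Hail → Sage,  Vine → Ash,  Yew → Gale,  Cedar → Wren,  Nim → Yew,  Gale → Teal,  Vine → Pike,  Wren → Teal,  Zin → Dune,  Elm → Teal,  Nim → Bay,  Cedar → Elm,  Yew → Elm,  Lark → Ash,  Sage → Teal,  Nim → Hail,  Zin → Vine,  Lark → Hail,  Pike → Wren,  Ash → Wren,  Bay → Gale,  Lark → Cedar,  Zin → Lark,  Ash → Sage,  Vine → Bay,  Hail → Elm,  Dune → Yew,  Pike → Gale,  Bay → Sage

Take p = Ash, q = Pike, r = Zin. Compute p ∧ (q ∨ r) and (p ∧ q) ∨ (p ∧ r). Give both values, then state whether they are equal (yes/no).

q ∨ r = Pike, so p ∧ (q ∨ r) = Ash ∧ Pike = Vine.
p ∧ q = Vine and p ∧ r = Zin, so (p ∧ q) ∨ (p ∧ r) = Vine ∨ Zin = Vine.
Equal: yes.

Vine; Vine; yes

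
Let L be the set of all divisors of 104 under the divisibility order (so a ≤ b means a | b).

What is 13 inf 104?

13

In the divisibility order, the meet is the greatest common divisor: gcd(13, 104) = 13.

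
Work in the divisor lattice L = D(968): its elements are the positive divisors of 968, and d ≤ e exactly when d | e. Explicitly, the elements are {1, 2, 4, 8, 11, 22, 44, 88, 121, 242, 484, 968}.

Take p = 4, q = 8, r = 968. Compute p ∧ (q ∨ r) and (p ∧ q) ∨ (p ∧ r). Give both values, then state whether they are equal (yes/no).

q ∨ r = 968, so p ∧ (q ∨ r) = 4 ∧ 968 = 4.
p ∧ q = 4 and p ∧ r = 4, so (p ∧ q) ∨ (p ∧ r) = 4 ∨ 4 = 4.
Equal: yes.

4; 4; yes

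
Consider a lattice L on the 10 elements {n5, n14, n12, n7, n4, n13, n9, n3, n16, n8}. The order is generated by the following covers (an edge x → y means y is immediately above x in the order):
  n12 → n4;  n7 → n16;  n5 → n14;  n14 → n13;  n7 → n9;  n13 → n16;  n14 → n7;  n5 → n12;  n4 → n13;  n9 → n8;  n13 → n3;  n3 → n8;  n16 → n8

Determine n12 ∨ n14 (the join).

n13

Common upper bounds of {n12, n14}: n13, n16, n3, n8.
The least among these is n13.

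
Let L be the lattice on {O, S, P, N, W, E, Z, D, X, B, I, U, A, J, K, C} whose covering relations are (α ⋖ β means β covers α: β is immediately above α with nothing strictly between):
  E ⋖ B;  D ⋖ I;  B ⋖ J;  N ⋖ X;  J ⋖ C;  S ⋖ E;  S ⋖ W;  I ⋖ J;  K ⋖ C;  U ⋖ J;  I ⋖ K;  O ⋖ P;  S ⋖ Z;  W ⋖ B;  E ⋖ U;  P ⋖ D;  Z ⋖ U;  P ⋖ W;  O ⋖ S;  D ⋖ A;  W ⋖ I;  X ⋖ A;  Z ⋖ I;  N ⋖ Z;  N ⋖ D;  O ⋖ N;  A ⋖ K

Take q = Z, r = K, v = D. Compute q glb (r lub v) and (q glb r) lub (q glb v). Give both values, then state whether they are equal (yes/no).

Z; Z; yes

r lub v = K, so q glb (r lub v) = Z glb K = Z.
q glb r = Z and q glb v = N, so (q glb r) lub (q glb v) = Z lub N = Z.
Equal: yes.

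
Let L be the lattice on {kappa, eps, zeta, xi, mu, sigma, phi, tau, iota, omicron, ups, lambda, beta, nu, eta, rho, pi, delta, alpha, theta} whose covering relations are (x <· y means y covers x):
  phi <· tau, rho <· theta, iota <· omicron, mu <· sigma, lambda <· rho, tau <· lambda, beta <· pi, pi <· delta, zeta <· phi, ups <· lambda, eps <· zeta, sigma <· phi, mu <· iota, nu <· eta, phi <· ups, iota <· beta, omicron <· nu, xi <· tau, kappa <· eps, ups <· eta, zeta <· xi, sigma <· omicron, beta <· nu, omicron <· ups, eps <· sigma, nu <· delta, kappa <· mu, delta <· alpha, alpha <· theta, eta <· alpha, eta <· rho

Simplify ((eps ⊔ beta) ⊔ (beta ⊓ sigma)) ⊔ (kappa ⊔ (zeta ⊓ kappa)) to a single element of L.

nu

eps ∨ beta = nu
beta ∧ sigma = mu
nu ∨ mu = nu
zeta ∧ kappa = kappa
kappa ∨ kappa = kappa
nu ∨ kappa = nu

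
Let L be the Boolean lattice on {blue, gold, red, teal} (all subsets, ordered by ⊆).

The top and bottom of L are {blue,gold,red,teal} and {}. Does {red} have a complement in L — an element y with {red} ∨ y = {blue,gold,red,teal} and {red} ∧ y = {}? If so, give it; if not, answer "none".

Need y with {red} ∨ y = {blue,gold,red,teal} and {red} ∧ y = {}.
Checking each element gives: {blue,gold,teal}.

{blue,gold,teal}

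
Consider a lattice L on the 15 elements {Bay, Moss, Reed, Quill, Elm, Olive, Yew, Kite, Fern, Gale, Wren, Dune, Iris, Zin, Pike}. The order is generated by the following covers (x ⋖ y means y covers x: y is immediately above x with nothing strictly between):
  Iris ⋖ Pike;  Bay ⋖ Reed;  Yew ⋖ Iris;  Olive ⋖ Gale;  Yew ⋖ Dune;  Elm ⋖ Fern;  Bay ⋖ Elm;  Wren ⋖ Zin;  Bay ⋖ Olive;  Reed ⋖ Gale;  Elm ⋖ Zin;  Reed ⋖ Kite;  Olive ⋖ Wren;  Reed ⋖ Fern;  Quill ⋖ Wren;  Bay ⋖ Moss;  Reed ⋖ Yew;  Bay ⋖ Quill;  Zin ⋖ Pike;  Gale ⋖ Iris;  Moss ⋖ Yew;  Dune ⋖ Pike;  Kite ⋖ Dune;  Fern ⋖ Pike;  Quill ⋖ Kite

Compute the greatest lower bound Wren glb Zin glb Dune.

Common lower bounds of {Wren, Zin, Dune}: Bay, Quill.
The greatest among these is Quill.

Quill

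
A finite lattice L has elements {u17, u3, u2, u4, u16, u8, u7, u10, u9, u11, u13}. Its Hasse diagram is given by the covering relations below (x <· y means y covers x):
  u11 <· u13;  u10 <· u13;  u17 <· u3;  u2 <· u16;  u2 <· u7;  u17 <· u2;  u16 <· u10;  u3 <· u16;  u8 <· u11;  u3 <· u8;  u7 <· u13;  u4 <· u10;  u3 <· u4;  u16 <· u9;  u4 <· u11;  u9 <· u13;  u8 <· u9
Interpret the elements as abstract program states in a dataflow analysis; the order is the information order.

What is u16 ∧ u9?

u16

Common lower bounds of {u16, u9}: u16, u17, u2, u3.
The greatest among these is u16.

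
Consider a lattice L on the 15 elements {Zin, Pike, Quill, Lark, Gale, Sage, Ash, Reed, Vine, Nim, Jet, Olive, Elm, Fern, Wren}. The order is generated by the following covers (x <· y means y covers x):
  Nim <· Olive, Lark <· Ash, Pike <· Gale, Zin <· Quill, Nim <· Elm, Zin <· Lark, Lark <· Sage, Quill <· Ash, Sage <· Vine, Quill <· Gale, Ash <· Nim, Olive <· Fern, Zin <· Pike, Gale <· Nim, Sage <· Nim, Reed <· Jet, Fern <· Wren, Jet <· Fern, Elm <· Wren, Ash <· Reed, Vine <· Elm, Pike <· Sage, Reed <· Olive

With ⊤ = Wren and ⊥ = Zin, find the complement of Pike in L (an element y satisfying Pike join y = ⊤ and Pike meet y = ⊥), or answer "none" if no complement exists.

none

For every candidate y, either Pike ∨ y ≠ Wren or Pike ∧ y ≠ Zin; no complement exists.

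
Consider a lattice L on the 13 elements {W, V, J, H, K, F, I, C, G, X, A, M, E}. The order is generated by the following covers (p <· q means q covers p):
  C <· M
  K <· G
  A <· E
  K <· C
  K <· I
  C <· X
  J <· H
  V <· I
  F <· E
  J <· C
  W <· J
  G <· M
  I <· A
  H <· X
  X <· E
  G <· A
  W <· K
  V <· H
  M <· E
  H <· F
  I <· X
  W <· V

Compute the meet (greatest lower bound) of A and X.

Common lower bounds of {A, X}: I, K, V, W.
The greatest among these is I.

I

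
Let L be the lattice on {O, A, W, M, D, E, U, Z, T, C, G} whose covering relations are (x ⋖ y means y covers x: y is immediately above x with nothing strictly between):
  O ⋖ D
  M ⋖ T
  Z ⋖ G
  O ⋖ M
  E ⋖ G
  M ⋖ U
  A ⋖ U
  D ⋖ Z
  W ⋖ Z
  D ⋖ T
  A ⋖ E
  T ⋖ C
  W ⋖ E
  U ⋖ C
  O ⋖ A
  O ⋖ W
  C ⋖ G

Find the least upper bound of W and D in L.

Z

Common upper bounds of {W, D}: G, Z.
The least among these is Z.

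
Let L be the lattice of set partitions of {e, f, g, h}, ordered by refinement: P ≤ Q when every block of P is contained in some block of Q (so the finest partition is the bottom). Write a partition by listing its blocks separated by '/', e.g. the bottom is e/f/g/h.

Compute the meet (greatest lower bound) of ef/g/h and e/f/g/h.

e/f/g/h

The meet (common refinement) of ef/g/h and e/f/g/h intersects blocks pairwise, giving e/f/g/h.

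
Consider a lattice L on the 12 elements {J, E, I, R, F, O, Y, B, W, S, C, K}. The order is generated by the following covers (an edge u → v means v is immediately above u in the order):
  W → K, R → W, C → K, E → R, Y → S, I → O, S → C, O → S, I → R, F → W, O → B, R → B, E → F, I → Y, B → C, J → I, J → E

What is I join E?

R

Common upper bounds of {I, E}: B, C, K, R, W.
The least among these is R.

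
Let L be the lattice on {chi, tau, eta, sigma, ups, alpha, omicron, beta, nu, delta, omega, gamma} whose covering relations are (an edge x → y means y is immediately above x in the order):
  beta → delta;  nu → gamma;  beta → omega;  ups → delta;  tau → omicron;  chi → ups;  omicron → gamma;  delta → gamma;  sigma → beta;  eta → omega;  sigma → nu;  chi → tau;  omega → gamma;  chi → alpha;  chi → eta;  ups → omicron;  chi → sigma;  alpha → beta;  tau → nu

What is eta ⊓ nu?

Common lower bounds of {eta, nu}: chi.
The greatest among these is chi.

chi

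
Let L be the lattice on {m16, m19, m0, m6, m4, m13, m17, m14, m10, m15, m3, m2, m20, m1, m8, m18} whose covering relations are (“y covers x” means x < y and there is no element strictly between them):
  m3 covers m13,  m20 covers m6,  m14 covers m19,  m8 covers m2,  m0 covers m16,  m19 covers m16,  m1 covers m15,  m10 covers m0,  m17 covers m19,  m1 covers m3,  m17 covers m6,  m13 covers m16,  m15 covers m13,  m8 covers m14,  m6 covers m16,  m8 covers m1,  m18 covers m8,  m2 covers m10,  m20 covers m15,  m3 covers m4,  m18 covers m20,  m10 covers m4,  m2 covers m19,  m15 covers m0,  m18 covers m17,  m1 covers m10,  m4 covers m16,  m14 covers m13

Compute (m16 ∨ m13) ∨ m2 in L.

m16 ∨ m13 = m13
m13 ∨ m2 = m8

m8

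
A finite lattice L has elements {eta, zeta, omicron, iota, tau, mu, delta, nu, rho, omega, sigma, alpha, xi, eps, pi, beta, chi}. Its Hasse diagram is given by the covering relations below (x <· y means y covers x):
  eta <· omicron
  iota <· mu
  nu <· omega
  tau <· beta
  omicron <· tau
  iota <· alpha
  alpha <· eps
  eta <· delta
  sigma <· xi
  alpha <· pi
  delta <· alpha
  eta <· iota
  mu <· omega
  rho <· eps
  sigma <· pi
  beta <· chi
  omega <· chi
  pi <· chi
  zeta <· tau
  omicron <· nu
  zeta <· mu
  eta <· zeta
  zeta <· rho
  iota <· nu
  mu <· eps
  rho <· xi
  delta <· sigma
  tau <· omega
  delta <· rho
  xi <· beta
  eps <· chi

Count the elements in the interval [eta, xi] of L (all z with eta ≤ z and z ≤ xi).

6

The interval [eta, xi] = {delta, eta, rho, sigma, xi, zeta}, which has 6 elements.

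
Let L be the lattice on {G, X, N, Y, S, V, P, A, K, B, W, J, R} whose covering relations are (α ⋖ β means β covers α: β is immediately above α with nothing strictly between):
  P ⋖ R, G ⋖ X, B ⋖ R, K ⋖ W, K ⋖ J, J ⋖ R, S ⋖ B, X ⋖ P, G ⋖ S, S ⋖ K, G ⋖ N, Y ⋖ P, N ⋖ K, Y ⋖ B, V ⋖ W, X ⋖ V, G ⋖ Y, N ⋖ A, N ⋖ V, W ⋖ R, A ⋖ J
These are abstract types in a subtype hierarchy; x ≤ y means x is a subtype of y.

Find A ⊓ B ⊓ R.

G

Common lower bounds of {A, B, R}: G.
The greatest among these is G.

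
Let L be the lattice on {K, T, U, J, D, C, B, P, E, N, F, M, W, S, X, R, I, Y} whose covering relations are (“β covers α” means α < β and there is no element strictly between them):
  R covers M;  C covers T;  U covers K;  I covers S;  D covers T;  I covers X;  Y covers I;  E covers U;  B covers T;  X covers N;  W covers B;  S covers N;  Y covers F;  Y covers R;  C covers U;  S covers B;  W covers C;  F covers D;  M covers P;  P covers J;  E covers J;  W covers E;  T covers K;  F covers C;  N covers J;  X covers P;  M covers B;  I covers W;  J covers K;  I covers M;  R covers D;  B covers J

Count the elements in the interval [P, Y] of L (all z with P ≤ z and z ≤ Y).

The interval [P, Y] = {I, M, P, R, X, Y}, which has 6 elements.

6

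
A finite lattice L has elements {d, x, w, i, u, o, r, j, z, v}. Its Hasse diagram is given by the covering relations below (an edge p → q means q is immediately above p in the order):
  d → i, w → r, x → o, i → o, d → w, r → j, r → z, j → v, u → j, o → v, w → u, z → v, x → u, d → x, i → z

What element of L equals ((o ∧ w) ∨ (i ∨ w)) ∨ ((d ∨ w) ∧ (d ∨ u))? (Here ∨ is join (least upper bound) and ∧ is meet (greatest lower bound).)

o ∧ w = d
i ∨ w = z
d ∨ z = z
d ∨ w = w
d ∨ u = u
w ∧ u = w
z ∨ w = z

z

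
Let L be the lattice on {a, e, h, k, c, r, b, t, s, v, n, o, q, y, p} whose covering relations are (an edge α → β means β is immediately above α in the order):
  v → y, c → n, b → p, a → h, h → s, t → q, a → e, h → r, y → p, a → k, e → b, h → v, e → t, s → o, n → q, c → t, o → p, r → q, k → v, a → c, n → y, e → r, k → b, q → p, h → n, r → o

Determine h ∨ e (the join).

r

Common upper bounds of {h, e}: o, p, q, r.
The least among these is r.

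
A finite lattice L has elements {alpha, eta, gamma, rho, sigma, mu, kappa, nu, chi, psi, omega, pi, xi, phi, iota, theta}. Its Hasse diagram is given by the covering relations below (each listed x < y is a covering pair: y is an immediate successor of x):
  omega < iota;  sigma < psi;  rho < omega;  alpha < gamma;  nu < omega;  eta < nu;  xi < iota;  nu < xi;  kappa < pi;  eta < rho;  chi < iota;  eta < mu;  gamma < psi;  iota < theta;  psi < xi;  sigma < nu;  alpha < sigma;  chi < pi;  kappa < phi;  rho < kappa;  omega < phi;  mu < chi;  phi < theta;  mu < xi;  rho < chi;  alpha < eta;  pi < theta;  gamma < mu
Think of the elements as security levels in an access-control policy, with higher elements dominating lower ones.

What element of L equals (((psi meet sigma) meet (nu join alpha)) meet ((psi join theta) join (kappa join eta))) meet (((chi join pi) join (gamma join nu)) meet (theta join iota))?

sigma

psi ∧ sigma = sigma
nu ∨ alpha = nu
sigma ∧ nu = sigma
psi ∨ theta = theta
kappa ∨ eta = kappa
theta ∨ kappa = theta
sigma ∧ theta = sigma
chi ∨ pi = pi
gamma ∨ nu = xi
pi ∨ xi = theta
theta ∨ iota = theta
theta ∧ theta = theta
sigma ∧ theta = sigma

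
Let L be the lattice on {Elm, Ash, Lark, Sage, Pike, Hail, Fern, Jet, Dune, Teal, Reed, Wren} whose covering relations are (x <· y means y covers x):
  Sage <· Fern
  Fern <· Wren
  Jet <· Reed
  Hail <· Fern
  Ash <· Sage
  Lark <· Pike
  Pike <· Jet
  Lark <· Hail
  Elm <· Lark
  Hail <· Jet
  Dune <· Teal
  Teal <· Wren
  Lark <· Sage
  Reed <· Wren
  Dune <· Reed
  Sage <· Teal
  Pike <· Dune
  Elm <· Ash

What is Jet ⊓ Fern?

Common lower bounds of {Jet, Fern}: Elm, Hail, Lark.
The greatest among these is Hail.

Hail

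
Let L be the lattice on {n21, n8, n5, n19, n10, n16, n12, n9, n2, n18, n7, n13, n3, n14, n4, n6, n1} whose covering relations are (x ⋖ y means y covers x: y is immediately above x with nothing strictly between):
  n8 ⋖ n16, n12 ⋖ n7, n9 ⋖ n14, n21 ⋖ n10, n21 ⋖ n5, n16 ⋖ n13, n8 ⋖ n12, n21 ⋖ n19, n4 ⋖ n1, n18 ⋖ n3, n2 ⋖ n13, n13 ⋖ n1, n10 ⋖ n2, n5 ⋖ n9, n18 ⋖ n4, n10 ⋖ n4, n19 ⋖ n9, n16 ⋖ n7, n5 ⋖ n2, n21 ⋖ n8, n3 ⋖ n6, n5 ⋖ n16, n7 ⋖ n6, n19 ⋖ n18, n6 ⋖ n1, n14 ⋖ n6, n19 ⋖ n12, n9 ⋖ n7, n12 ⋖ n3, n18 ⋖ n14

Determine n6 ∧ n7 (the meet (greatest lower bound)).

Common lower bounds of {n6, n7}: n12, n16, n19, n21, n5, n7, n8, n9.
The greatest among these is n7.

n7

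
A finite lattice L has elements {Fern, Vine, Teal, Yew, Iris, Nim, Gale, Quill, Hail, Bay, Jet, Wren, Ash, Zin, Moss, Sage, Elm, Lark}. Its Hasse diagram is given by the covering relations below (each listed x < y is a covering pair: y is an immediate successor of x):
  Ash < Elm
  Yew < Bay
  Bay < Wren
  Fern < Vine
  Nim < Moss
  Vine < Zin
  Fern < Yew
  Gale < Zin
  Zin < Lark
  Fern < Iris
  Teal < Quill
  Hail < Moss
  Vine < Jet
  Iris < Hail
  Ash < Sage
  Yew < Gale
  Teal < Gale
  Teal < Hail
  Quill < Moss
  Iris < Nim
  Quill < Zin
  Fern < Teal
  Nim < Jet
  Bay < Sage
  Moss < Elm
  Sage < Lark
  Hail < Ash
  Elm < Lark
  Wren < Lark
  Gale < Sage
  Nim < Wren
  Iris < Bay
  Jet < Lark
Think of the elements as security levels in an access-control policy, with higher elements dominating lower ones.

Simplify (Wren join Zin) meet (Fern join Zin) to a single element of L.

Zin

Wren ∨ Zin = Lark
Fern ∨ Zin = Zin
Lark ∧ Zin = Zin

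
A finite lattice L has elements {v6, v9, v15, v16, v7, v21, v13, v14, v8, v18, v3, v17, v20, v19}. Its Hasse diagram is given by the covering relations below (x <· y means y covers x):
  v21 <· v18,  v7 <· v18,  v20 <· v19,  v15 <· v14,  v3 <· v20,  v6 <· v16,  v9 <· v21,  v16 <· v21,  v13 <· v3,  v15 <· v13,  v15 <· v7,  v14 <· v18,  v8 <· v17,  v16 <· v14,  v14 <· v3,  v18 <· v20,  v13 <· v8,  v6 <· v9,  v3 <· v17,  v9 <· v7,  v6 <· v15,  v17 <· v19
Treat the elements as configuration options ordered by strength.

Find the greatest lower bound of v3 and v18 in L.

Common lower bounds of {v3, v18}: v14, v15, v16, v6.
The greatest among these is v14.

v14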